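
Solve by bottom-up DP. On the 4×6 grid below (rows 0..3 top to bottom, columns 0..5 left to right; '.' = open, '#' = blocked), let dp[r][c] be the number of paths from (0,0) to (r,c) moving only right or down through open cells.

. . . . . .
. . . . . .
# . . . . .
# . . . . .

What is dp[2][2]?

5

r\c   0   1   2   3   4   5
  0   1   1   1   1   1   1
  1   1   2   3   4   5   6
  2   0   2   5   9  14  20
  3   0   2   7  16  30  50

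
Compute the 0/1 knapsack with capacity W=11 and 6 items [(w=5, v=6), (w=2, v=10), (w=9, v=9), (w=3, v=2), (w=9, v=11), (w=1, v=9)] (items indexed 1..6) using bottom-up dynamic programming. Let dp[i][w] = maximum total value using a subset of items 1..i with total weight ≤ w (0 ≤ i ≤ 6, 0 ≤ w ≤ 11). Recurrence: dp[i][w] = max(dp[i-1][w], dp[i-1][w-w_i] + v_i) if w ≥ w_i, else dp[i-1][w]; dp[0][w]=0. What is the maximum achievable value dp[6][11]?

i\w   0   1   2   3   4   5   6   7   8   9  10  11
  0   0   0   0   0   0   0   0   0   0   0   0   0
  1   0   0   0   0   0   6   6   6   6   6   6   6
  2   0   0  10  10  10  10  10  16  16  16  16  16
  3   0   0  10  10  10  10  10  16  16  16  16  19
  4   0   0  10  10  10  12  12  16  16  16  18  19
  5   0   0  10  10  10  12  12  16  16  16  18  21
  6   0   9  10  19  19  19  21  21  25  25  25  27

27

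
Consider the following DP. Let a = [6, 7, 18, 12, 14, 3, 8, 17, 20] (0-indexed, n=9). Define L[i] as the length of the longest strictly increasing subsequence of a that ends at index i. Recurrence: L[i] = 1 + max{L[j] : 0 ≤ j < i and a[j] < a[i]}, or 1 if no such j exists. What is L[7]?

5

   i    0    1    2    3    4    5    6    7    8
a[i]    6    7   18   12   14    3    8   17   20
L[i]    1    2    3    3    4    1    3    5    6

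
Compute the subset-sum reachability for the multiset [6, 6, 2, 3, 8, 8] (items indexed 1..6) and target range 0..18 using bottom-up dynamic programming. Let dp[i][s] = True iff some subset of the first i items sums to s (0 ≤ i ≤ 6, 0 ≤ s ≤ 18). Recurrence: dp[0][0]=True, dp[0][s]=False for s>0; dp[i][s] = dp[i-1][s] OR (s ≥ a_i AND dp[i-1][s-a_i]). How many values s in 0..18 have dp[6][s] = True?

i\s   0   1   2   3   4   5   6   7   8   9  10  11  12  13  14  15  16  17  18
  0   T   F   F   F   F   F   F   F   F   F   F   F   F   F   F   F   F   F   F
  1   T   F   F   F   F   F   T   F   F   F   F   F   F   F   F   F   F   F   F
  2   T   F   F   F   F   F   T   F   F   F   F   F   T   F   F   F   F   F   F
  3   T   F   T   F   F   F   T   F   T   F   F   F   T   F   T   F   F   F   F
  4   T   F   T   T   F   T   T   F   T   T   F   T   T   F   T   T   F   T   F
  5   T   F   T   T   F   T   T   F   T   T   T   T   T   T   T   T   T   T   F
  6   T   F   T   T   F   T   T   F   T   T   T   T   T   T   T   T   T   T   T

16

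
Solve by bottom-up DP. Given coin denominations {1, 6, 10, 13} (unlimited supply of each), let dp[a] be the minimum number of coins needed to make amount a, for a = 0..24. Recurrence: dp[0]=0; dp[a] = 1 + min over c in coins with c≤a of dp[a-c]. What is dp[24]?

3

 a  0  1  2  3  4  5  6  7  8  9 10 11 12 13 14 15 16 17 18 19 20 21 22 23 24
dp  0  1  2  3  4  5  1  2  3  4  1  2  2  1  2  3  2  3  3  2  2  3  3  2  3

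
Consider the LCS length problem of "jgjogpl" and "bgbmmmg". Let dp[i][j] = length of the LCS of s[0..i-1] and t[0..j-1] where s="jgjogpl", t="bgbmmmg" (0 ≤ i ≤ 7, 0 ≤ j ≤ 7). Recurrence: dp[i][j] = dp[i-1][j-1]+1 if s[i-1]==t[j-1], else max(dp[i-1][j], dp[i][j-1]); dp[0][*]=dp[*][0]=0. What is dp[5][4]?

1

   ''  b  g  b  m  m  m  g
''  0  0  0  0  0  0  0  0
 j  0  0  0  0  0  0  0  0
 g  0  0  1  1  1  1  1  1
 j  0  0  1  1  1  1  1  1
 o  0  0  1  1  1  1  1  1
 g  0  0  1  1  1  1  1  2
 p  0  0  1  1  1  1  1  2
 l  0  0  1  1  1  1  1  2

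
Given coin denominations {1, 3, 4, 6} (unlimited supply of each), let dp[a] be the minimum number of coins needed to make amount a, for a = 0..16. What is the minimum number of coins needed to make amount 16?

 a  0  1  2  3  4  5  6  7  8  9 10 11 12 13 14 15 16
dp  0  1  2  1  1  2  1  2  2  2  2  3  2  3  3  3  3

3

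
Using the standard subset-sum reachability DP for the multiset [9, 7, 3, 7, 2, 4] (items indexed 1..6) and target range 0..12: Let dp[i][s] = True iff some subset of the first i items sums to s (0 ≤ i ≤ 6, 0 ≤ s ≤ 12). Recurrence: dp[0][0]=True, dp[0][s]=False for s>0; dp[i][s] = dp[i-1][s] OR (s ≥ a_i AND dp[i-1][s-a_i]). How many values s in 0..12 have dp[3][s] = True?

i\s   0   1   2   3   4   5   6   7   8   9  10  11  12
  0   T   F   F   F   F   F   F   F   F   F   F   F   F
  1   T   F   F   F   F   F   F   F   F   T   F   F   F
  2   T   F   F   F   F   F   F   T   F   T   F   F   F
  3   T   F   F   T   F   F   F   T   F   T   T   F   T
  4   T   F   F   T   F   F   F   T   F   T   T   F   T
  5   T   F   T   T   F   T   F   T   F   T   T   T   T
  6   T   F   T   T   T   T   T   T   F   T   T   T   T

6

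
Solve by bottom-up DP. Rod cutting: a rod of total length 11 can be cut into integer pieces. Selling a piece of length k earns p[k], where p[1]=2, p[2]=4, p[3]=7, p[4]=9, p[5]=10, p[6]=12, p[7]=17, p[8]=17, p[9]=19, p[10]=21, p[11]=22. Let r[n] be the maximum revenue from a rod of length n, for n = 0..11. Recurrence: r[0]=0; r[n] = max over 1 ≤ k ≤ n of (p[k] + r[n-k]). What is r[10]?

   n    0    1    2    3    4    5    6    7    8    9   10   11
r[n]    0    2    4    7    9   11   14   17   19   21   24   26

24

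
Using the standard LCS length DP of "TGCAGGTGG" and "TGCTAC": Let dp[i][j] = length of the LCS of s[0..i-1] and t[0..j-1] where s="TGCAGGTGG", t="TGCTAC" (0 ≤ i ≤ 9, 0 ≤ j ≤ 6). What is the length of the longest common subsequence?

   ''  T  G  C  T  A  C
''  0  0  0  0  0  0  0
 T  0  1  1  1  1  1  1
 G  0  1  2  2  2  2  2
 C  0  1  2  3  3  3  3
 A  0  1  2  3  3  4  4
 G  0  1  2  3  3  4  4
 G  0  1  2  3  3  4  4
 T  0  1  2  3  4  4  4
 G  0  1  2  3  4  4  4
 G  0  1  2  3  4  4  4

4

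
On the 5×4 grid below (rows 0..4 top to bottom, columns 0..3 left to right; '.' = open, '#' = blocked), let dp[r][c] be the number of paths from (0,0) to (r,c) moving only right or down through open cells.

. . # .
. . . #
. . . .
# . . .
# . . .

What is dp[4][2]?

r\c   0   1   2   3
  0   1   1   0   0
  1   1   2   2   0
  2   1   3   5   5
  3   0   3   8  13
  4   0   3  11  24

11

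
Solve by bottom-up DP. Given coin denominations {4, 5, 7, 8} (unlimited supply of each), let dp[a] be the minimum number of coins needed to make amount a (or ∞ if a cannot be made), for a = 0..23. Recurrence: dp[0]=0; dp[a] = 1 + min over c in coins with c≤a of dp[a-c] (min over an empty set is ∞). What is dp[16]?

 a  0  1  2  3  4  5  6  7  8  9 10 11 12 13 14 15 16 17 18 19 20 21 22 23
dp  0  -  -  -  1  1  -  1  1  2  2  2  2  2  2  2  2  3  3  3  3  3  3  3
(- denotes ∞ / unreachable)

2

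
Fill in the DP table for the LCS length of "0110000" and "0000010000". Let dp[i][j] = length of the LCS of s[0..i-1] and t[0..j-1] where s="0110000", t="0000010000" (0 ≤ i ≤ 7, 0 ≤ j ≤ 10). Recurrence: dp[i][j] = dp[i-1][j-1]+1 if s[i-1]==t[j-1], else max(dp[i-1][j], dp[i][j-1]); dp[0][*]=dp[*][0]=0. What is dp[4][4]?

   ''  0  0  0  0  0  1  0  0  0  0
''  0  0  0  0  0  0  0  0  0  0  0
 0  0  1  1  1  1  1  1  1  1  1  1
 1  0  1  1  1  1  1  2  2  2  2  2
 1  0  1  1  1  1  1  2  2  2  2  2
 0  0  1  2  2  2  2  2  3  3  3  3
 0  0  1  2  3  3  3  3  3  4  4  4
 0  0  1  2  3  4  4  4  4  4  5  5
 0  0  1  2  3  4  5  5  5  5  5  6

2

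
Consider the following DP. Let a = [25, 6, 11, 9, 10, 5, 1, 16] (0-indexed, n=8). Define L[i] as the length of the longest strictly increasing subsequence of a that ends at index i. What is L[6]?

   i    0    1    2    3    4    5    6    7
a[i]   25    6   11    9   10    5    1   16
L[i]    1    1    2    2    3    1    1    4

1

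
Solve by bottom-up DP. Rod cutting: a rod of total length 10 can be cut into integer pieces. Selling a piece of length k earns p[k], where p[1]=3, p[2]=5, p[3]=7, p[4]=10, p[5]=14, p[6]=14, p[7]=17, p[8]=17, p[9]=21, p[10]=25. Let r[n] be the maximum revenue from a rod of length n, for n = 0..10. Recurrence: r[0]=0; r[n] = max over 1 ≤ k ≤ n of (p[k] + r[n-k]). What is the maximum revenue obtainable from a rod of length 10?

30

   n    0    1    2    3    4    5    6    7    8    9   10
r[n]    0    3    6    9   12   15   18   21   24   27   30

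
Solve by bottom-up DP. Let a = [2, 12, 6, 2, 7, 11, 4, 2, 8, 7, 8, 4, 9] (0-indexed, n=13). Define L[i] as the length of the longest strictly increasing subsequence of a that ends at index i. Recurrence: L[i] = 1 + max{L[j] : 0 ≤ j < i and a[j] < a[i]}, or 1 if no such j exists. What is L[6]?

2

   i    0    1    2    3    4    5    6    7    8    9   10   11   12
a[i]    2   12    6    2    7   11    4    2    8    7    8    4    9
L[i]    1    2    2    1    3    4    2    1    4    3    4    2    5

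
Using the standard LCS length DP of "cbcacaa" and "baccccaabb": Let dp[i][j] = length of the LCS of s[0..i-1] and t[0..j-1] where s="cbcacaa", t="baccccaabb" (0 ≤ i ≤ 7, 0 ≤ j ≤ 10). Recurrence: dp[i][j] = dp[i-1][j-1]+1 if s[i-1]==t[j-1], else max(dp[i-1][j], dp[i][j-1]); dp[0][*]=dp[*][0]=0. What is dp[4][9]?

3

   ''  b  a  c  c  c  c  a  a  b  b
''  0  0  0  0  0  0  0  0  0  0  0
 c  0  0  0  1  1  1  1  1  1  1  1
 b  0  1  1  1  1  1  1  1  1  2  2
 c  0  1  1  2  2  2  2  2  2  2  2
 a  0  1  2  2  2  2  2  3  3  3  3
 c  0  1  2  3  3  3  3  3  3  3  3
 a  0  1  2  3  3  3  3  4  4  4  4
 a  0  1  2  3  3  3  3  4  5  5  5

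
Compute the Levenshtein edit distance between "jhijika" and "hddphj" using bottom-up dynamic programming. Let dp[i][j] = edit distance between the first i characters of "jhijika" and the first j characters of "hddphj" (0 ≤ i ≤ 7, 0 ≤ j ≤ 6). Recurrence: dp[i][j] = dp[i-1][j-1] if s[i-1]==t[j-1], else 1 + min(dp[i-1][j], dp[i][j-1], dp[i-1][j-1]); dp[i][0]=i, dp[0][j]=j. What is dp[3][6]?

   ''  h  d  d  p  h  j
''  0  1  2  3  4  5  6
 j  1  1  2  3  4  5  5
 h  2  1  2  3  4  4  5
 i  3  2  2  3  4  5  5
 j  4  3  3  3  4  5  5
 i  5  4  4  4  4  5  6
 k  6  5  5  5  5  5  6
 a  7  6  6  6  6  6  6

5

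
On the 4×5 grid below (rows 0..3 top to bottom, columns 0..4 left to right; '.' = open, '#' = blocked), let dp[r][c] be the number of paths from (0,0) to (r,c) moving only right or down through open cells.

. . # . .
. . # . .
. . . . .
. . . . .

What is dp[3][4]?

13

r\c   0   1   2   3   4
  0   1   1   0   0   0
  1   1   2   0   0   0
  2   1   3   3   3   3
  3   1   4   7  10  13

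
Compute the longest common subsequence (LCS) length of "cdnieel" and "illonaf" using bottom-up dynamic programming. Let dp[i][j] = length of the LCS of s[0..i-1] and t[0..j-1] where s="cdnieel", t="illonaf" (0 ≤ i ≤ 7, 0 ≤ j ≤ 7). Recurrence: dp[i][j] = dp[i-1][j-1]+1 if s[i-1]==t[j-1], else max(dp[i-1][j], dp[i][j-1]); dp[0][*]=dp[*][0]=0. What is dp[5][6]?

   ''  i  l  l  o  n  a  f
''  0  0  0  0  0  0  0  0
 c  0  0  0  0  0  0  0  0
 d  0  0  0  0  0  0  0  0
 n  0  0  0  0  0  1  1  1
 i  0  1  1  1  1  1  1  1
 e  0  1  1  1  1  1  1  1
 e  0  1  1  1  1  1  1  1
 l  0  1  2  2  2  2  2  2

1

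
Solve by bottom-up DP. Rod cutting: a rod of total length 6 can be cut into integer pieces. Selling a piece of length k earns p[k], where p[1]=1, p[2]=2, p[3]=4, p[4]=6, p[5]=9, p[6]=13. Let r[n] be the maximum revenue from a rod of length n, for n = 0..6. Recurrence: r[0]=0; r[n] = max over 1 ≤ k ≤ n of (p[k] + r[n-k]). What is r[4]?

   n    0    1    2    3    4    5    6
r[n]    0    1    2    4    6    9   13

6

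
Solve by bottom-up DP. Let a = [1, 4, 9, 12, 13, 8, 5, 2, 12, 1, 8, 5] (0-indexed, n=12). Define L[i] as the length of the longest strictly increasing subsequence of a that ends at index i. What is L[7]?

   i    0    1    2    3    4    5    6    7    8    9   10   11
a[i]    1    4    9   12   13    8    5    2   12    1    8    5
L[i]    1    2    3    4    5    3    3    2    4    1    4    3

2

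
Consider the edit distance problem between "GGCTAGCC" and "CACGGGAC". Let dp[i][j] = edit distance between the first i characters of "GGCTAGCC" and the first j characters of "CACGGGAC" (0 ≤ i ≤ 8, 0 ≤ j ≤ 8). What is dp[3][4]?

   ''  C  A  C  G  G  G  A  C
''  0  1  2  3  4  5  6  7  8
 G  1  1  2  3  3  4  5  6  7
 G  2  2  2  3  3  3  4  5  6
 C  3  2  3  2  3  4  4  5  5
 T  4  3  3  3  3  4  5  5  6
 A  5  4  3  4  4  4  5  5  6
 G  6  5  4  4  4  4  4  5  6
 C  7  6  5  4  5  5  5  5  5
 C  8  7  6  5  5  6  6  6  5

3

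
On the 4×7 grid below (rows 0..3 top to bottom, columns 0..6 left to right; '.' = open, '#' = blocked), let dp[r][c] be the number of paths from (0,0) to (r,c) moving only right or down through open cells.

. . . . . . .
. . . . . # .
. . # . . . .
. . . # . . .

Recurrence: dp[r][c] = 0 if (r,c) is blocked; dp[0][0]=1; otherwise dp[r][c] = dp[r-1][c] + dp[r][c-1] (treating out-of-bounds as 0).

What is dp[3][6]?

28

r\c   0   1   2   3   4   5   6
  0   1   1   1   1   1   1   1
  1   1   2   3   4   5   0   1
  2   1   3   0   4   9   9  10
  3   1   4   4   0   9  18  28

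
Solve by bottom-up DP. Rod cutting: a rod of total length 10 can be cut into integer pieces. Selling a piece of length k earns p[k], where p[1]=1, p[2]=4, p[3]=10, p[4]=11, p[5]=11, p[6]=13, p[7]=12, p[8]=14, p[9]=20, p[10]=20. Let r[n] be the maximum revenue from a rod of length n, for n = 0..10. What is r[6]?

20

   n    0    1    2    3    4    5    6    7    8    9   10
r[n]    0    1    4   10   11   14   20   21   24   30   31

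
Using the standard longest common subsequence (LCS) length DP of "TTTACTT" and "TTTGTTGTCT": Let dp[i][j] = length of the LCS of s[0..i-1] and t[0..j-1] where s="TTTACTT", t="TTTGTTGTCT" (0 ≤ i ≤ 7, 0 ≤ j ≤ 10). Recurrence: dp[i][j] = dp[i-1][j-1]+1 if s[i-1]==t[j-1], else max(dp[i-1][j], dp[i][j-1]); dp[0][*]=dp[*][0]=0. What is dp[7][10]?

   ''  T  T  T  G  T  T  G  T  C  T
''  0  0  0  0  0  0  0  0  0  0  0
 T  0  1  1  1  1  1  1  1  1  1  1
 T  0  1  2  2  2  2  2  2  2  2  2
 T  0  1  2  3  3  3  3  3  3  3  3
 A  0  1  2  3  3  3  3  3  3  3  3
 C  0  1  2  3  3  3  3  3  3  4  4
 T  0  1  2  3  3  4  4  4  4  4  5
 T  0  1  2  3  3  4  5  5  5  5  5

5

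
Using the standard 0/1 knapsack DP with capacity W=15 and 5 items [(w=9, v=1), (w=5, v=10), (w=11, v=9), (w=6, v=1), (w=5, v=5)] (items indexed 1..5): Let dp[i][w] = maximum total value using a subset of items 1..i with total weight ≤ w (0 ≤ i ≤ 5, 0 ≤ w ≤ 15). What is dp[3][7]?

i\w   0   1   2   3   4   5   6   7   8   9  10  11  12  13  14  15
  0   0   0   0   0   0   0   0   0   0   0   0   0   0   0   0   0
  1   0   0   0   0   0   0   0   0   0   1   1   1   1   1   1   1
  2   0   0   0   0   0  10  10  10  10  10  10  10  10  10  11  11
  3   0   0   0   0   0  10  10  10  10  10  10  10  10  10  11  11
  4   0   0   0   0   0  10  10  10  10  10  10  11  11  11  11  11
  5   0   0   0   0   0  10  10  10  10  10  15  15  15  15  15  15

10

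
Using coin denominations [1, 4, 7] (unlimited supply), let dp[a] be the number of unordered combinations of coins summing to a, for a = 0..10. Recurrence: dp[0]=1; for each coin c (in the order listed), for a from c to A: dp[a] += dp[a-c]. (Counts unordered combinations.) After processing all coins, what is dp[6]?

2

after  coin     0     1     2     3     4     5     6     7     8     9    10
          1     1     1     1     1     1     1     1     1     1     1     1
          4     1     1     1     1     2     2     2     2     3     3     3
          7     1     1     1     1     2     2     2     3     4     4     4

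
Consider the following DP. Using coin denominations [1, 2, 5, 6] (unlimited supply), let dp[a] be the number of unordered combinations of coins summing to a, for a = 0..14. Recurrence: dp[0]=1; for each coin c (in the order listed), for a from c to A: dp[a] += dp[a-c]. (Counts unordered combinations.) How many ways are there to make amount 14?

after  coin     0     1     2     3     4     5     6     7     8     9    10    11    12    13    14
          1     1     1     1     1     1     1     1     1     1     1     1     1     1     1     1
          2     1     1     2     2     3     3     4     4     5     5     6     6     7     7     8
          5     1     1     2     2     3     4     5     6     7     8    10    11    13    14    16
          6     1     1     2     2     3     4     6     7     9    10    13    15    19    21    25

25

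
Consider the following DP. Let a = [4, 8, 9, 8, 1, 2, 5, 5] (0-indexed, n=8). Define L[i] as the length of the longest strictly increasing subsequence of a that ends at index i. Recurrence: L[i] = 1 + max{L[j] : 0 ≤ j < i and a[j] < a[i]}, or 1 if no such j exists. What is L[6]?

   i    0    1    2    3    4    5    6    7
a[i]    4    8    9    8    1    2    5    5
L[i]    1    2    3    2    1    2    3    3

3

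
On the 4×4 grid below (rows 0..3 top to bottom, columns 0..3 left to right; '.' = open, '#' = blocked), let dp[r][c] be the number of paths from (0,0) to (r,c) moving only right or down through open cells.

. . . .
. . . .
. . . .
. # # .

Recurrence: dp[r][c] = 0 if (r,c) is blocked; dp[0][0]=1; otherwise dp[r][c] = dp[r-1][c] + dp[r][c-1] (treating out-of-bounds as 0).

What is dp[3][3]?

r\c   0   1   2   3
  0   1   1   1   1
  1   1   2   3   4
  2   1   3   6  10
  3   1   0   0  10

10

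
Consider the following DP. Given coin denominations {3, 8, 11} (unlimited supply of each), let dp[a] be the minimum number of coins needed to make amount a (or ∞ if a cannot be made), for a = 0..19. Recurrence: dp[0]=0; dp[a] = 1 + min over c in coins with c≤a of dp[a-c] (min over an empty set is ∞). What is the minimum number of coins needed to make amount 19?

2

 a  0  1  2  3  4  5  6  7  8  9 10 11 12 13 14 15 16 17 18 19
dp  0  -  -  1  -  -  2  -  1  3  -  1  4  -  2  5  2  3  6  2
(- denotes ∞ / unreachable)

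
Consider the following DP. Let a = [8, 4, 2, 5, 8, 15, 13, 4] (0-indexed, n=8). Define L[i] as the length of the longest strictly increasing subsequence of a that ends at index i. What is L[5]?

   i    0    1    2    3    4    5    6    7
a[i]    8    4    2    5    8   15   13    4
L[i]    1    1    1    2    3    4    4    2

4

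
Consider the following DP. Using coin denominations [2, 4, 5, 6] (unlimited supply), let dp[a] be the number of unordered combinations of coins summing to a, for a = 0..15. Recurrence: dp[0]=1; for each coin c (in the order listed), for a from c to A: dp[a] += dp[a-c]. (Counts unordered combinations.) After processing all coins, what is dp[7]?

after  coin     0     1     2     3     4     5     6     7     8     9    10    11    12    13    14    15
          2     1     0     1     0     1     0     1     0     1     0     1     0     1     0     1     0
          4     1     0     1     0     2     0     2     0     3     0     3     0     4     0     4     0
          5     1     0     1     0     2     1     2     1     3     2     4     2     5     3     6     4
          6     1     0     1     0     2     1     3     1     4     2     6     3     8     4    10     6

1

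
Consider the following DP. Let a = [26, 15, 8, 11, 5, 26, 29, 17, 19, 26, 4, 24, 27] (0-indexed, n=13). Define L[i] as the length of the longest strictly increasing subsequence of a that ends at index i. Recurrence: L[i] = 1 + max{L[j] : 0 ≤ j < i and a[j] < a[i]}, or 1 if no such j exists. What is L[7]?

   i    0    1    2    3    4    5    6    7    8    9   10   11   12
a[i]   26   15    8   11    5   26   29   17   19   26    4   24   27
L[i]    1    1    1    2    1    3    4    3    4    5    1    5    6

3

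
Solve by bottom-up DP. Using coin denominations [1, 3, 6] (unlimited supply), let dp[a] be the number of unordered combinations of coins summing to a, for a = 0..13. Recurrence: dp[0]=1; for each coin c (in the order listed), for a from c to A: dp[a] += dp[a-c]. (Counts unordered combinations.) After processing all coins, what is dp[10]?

after  coin     0     1     2     3     4     5     6     7     8     9    10    11    12    13
          1     1     1     1     1     1     1     1     1     1     1     1     1     1     1
          3     1     1     1     2     2     2     3     3     3     4     4     4     5     5
          6     1     1     1     2     2     2     4     4     4     6     6     6     9     9

6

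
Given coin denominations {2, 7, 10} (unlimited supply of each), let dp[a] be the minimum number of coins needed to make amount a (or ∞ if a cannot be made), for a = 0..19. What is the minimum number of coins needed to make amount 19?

3

 a  0  1  2  3  4  5  6  7  8  9 10 11 12 13 14 15 16 17 18 19
dp  0  -  1  -  2  -  3  1  4  2  1  3  2  4  2  5  3  2  4  3
(- denotes ∞ / unreachable)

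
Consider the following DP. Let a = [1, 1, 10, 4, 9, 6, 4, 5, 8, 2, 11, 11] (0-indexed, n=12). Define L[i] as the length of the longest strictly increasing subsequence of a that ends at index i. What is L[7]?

3

   i    0    1    2    3    4    5    6    7    8    9   10   11
a[i]    1    1   10    4    9    6    4    5    8    2   11   11
L[i]    1    1    2    2    3    3    2    3    4    2    5    5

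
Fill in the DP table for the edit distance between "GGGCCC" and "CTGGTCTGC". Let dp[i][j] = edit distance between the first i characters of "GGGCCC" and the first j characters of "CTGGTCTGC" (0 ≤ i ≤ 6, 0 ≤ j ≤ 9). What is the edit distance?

   ''  C  T  G  G  T  C  T  G  C
''  0  1  2  3  4  5  6  7  8  9
 G  1  1  2  2  3  4  5  6  7  8
 G  2  2  2  2  2  3  4  5  6  7
 G  3  3  3  2  2  3  4  5  5  6
 C  4  3  4  3  3  3  3  4  5  5
 C  5  4  4  4  4  4  3  4  5  5
 C  6  5  5  5  5  5  4  4  5  5

5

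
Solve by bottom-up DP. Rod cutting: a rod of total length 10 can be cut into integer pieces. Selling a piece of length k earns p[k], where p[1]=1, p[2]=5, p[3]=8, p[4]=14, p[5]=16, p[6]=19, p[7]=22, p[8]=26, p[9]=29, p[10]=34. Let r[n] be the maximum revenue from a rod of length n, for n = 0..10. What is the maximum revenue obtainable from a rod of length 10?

34

   n    0    1    2    3    4    5    6    7    8    9   10
r[n]    0    1    5    8   14   16   19   22   28   30   34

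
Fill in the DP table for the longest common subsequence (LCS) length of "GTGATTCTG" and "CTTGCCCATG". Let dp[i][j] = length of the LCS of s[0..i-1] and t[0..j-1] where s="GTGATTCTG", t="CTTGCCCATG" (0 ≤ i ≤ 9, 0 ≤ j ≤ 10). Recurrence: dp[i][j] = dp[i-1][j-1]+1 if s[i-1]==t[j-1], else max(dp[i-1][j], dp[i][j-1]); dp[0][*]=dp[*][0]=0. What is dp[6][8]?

   ''  C  T  T  G  C  C  C  A  T  G
''  0  0  0  0  0  0  0  0  0  0  0
 G  0  0  0  0  1  1  1  1  1  1  1
 T  0  0  1  1  1  1  1  1  1  2  2
 G  0  0  1  1  2  2  2  2  2  2  3
 A  0  0  1  1  2  2  2  2  3  3  3
 T  0  0  1  2  2  2  2  2  3  4  4
 T  0  0  1  2  2  2  2  2  3  4  4
 C  0  1  1  2  2  3  3  3  3  4  4
 T  0  1  2  2  2  3  3  3  3  4  4
 G  0  1  2  2  3  3  3  3  3  4  5

3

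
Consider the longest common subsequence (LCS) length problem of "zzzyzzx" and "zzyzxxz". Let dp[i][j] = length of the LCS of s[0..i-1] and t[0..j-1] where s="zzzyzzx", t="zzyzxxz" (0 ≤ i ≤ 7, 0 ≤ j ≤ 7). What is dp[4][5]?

   ''  z  z  y  z  x  x  z
''  0  0  0  0  0  0  0  0
 z  0  1  1  1  1  1  1  1
 z  0  1  2  2  2  2  2  2
 z  0  1  2  2  3  3  3  3
 y  0  1  2  3  3  3  3  3
 z  0  1  2  3  4  4  4  4
 z  0  1  2  3  4  4  4  5
 x  0  1  2  3  4  5  5  5

3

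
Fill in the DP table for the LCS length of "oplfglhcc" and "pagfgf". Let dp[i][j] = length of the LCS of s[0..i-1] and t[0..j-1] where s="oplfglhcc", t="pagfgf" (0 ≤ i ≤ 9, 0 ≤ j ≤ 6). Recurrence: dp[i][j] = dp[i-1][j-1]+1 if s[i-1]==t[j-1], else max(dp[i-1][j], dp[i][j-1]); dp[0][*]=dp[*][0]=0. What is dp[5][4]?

2

   ''  p  a  g  f  g  f
''  0  0  0  0  0  0  0
 o  0  0  0  0  0  0  0
 p  0  1  1  1  1  1  1
 l  0  1  1  1  1  1  1
 f  0  1  1  1  2  2  2
 g  0  1  1  2  2  3  3
 l  0  1  1  2  2  3  3
 h  0  1  1  2  2  3  3
 c  0  1  1  2  2  3  3
 c  0  1  1  2  2  3  3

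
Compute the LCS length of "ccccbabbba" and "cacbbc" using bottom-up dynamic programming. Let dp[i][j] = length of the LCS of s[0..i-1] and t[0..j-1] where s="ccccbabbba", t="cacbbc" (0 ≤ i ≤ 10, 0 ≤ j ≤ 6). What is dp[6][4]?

3

   ''  c  a  c  b  b  c
''  0  0  0  0  0  0  0
 c  0  1  1  1  1  1  1
 c  0  1  1  2  2  2  2
 c  0  1  1  2  2  2  3
 c  0  1  1  2  2  2  3
 b  0  1  1  2  3  3  3
 a  0  1  2  2  3  3  3
 b  0  1  2  2  3  4  4
 b  0  1  2  2  3  4  4
 b  0  1  2  2  3  4  4
 a  0  1  2  2  3  4  4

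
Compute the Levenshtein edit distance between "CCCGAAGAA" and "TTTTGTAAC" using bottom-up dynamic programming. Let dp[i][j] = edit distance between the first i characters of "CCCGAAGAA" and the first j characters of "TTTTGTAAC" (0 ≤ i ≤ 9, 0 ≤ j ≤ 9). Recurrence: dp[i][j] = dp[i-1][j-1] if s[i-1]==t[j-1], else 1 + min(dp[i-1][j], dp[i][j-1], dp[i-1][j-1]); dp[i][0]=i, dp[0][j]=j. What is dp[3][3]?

   ''  T  T  T  T  G  T  A  A  C
''  0  1  2  3  4  5  6  7  8  9
 C  1  1  2  3  4  5  6  7  8  8
 C  2  2  2  3  4  5  6  7  8  8
 C  3  3  3  3  4  5  6  7  8  8
 G  4  4  4  4  4  4  5  6  7  8
 A  5  5  5  5  5  5  5  5  6  7
 A  6  6  6  6  6  6  6  5  5  6
 G  7  7  7  7  7  6  7  6  6  6
 A  8  8  8  8  8  7  7  7  6  7
 A  9  9  9  9  9  8  8  7  7  7

3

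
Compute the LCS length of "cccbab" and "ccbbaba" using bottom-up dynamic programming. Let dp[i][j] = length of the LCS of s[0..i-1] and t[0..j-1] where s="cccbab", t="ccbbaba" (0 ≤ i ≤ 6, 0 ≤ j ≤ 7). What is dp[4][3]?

3

   ''  c  c  b  b  a  b  a
''  0  0  0  0  0  0  0  0
 c  0  1  1  1  1  1  1  1
 c  0  1  2  2  2  2  2  2
 c  0  1  2  2  2  2  2  2
 b  0  1  2  3  3  3  3  3
 a  0  1  2  3  3  4  4  4
 b  0  1  2  3  4  4  5  5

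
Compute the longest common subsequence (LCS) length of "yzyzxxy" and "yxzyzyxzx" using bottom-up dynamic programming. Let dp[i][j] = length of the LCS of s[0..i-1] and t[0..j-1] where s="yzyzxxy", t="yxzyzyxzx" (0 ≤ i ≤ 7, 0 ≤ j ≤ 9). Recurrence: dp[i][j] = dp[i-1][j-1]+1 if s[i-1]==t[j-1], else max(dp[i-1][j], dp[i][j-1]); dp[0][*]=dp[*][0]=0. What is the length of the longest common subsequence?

6

   ''  y  x  z  y  z  y  x  z  x
''  0  0  0  0  0  0  0  0  0  0
 y  0  1  1  1  1  1  1  1  1  1
 z  0  1  1  2  2  2  2  2  2  2
 y  0  1  1  2  3  3  3  3  3  3
 z  0  1  1  2  3  4  4  4  4  4
 x  0  1  2  2  3  4  4  5  5  5
 x  0  1  2  2  3  4  4  5  5  6
 y  0  1  2  2  3  4  5  5  5  6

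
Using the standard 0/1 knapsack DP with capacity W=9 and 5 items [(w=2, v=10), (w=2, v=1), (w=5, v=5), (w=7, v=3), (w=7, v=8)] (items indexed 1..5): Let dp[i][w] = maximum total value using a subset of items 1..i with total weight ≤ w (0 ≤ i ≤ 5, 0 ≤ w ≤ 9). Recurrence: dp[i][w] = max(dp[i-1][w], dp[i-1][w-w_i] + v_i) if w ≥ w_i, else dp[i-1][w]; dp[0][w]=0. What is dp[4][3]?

10

i\w   0   1   2   3   4   5   6   7   8   9
  0   0   0   0   0   0   0   0   0   0   0
  1   0   0  10  10  10  10  10  10  10  10
  2   0   0  10  10  11  11  11  11  11  11
  3   0   0  10  10  11  11  11  15  15  16
  4   0   0  10  10  11  11  11  15  15  16
  5   0   0  10  10  11  11  11  15  15  18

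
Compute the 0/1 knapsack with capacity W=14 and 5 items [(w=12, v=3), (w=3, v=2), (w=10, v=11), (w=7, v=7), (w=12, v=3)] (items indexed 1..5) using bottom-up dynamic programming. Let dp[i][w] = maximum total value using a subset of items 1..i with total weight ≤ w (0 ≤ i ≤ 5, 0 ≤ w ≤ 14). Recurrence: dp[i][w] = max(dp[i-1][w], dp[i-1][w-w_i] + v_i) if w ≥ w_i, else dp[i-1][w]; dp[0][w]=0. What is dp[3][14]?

i\w   0   1   2   3   4   5   6   7   8   9  10  11  12  13  14
  0   0   0   0   0   0   0   0   0   0   0   0   0   0   0   0
  1   0   0   0   0   0   0   0   0   0   0   0   0   3   3   3
  2   0   0   0   2   2   2   2   2   2   2   2   2   3   3   3
  3   0   0   0   2   2   2   2   2   2   2  11  11  11  13  13
  4   0   0   0   2   2   2   2   7   7   7  11  11  11  13  13
  5   0   0   0   2   2   2   2   7   7   7  11  11  11  13  13

13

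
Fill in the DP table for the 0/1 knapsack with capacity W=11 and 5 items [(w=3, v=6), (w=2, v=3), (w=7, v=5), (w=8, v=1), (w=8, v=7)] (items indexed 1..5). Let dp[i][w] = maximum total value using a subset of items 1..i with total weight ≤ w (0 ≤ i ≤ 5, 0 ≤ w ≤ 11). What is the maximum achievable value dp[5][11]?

13

i\w   0   1   2   3   4   5   6   7   8   9  10  11
  0   0   0   0   0   0   0   0   0   0   0   0   0
  1   0   0   0   6   6   6   6   6   6   6   6   6
  2   0   0   3   6   6   9   9   9   9   9   9   9
  3   0   0   3   6   6   9   9   9   9   9  11  11
  4   0   0   3   6   6   9   9   9   9   9  11  11
  5   0   0   3   6   6   9   9   9   9   9  11  13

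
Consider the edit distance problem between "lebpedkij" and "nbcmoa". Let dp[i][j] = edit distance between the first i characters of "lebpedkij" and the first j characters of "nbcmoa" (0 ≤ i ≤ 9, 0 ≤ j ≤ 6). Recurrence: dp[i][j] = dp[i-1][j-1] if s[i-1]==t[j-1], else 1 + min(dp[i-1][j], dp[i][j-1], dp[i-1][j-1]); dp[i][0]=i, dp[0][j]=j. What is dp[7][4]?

6

   ''  n  b  c  m  o  a
''  0  1  2  3  4  5  6
 l  1  1  2  3  4  5  6
 e  2  2  2  3  4  5  6
 b  3  3  2  3  4  5  6
 p  4  4  3  3  4  5  6
 e  5  5  4  4  4  5  6
 d  6  6  5  5  5  5  6
 k  7  7  6  6  6  6  6
 i  8  8  7  7  7  7  7
 j  9  9  8  8  8  8  8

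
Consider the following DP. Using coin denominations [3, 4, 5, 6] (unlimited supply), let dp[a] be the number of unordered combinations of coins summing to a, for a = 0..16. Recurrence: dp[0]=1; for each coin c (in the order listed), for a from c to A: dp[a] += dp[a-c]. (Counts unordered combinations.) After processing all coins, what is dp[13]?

4

after  coin     0     1     2     3     4     5     6     7     8     9    10    11    12    13    14    15    16
          3     1     0     0     1     0     0     1     0     0     1     0     0     1     0     0     1     0
          4     1     0     0     1     1     0     1     1     1     1     1     1     2     1     1     2     2
          5     1     0     0     1     1     1     1     1     2     2     2     2     3     3     3     4     4
          6     1     0     0     1     1     1     2     1     2     3     3     3     5     4     5     7     7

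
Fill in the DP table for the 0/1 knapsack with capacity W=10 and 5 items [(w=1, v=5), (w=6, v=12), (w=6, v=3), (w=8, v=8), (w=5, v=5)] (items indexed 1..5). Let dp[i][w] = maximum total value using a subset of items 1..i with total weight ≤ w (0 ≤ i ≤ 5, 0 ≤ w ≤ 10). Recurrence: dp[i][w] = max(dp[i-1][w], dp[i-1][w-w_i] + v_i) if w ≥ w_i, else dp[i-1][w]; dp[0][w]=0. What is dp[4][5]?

5

i\w   0   1   2   3   4   5   6   7   8   9  10
  0   0   0   0   0   0   0   0   0   0   0   0
  1   0   5   5   5   5   5   5   5   5   5   5
  2   0   5   5   5   5   5  12  17  17  17  17
  3   0   5   5   5   5   5  12  17  17  17  17
  4   0   5   5   5   5   5  12  17  17  17  17
  5   0   5   5   5   5   5  12  17  17  17  17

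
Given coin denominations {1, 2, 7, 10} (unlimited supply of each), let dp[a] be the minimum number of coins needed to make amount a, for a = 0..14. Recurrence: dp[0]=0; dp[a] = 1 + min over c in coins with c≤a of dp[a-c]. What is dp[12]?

 a  0  1  2  3  4  5  6  7  8  9 10 11 12 13 14
dp  0  1  1  2  2  3  3  1  2  2  1  2  2  3  2

2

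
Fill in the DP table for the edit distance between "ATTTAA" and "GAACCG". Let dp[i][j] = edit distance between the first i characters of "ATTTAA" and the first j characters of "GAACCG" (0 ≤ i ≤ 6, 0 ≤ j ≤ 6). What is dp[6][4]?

5

   ''  G  A  A  C  C  G
''  0  1  2  3  4  5  6
 A  1  1  1  2  3  4  5
 T  2  2  2  2  3  4  5
 T  3  3  3  3  3  4  5
 T  4  4  4  4  4  4  5
 A  5  5  4  4  5  5  5
 A  6  6  5  4  5  6  6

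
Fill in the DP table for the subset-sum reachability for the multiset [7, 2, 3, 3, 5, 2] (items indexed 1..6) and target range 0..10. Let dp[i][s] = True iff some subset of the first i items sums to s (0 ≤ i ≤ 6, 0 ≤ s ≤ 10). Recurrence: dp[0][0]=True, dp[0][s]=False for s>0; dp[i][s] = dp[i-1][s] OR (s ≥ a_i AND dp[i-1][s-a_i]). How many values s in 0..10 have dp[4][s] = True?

i\s   0   1   2   3   4   5   6   7   8   9  10
  0   T   F   F   F   F   F   F   F   F   F   F
  1   T   F   F   F   F   F   F   T   F   F   F
  2   T   F   T   F   F   F   F   T   F   T   F
  3   T   F   T   T   F   T   F   T   F   T   T
  4   T   F   T   T   F   T   T   T   T   T   T
  5   T   F   T   T   F   T   T   T   T   T   T
  6   T   F   T   T   T   T   T   T   T   T   T

9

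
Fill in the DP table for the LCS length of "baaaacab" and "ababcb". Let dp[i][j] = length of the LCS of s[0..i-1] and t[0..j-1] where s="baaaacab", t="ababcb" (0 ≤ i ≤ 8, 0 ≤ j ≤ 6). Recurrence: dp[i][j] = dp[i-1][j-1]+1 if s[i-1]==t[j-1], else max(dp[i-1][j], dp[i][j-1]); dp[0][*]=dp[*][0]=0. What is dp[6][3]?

   ''  a  b  a  b  c  b
''  0  0  0  0  0  0  0
 b  0  0  1  1  1  1  1
 a  0  1  1  2  2  2  2
 a  0  1  1  2  2  2  2
 a  0  1  1  2  2  2  2
 a  0  1  1  2  2  2  2
 c  0  1  1  2  2  3  3
 a  0  1  1  2  2  3  3
 b  0  1  2  2  3  3  4

2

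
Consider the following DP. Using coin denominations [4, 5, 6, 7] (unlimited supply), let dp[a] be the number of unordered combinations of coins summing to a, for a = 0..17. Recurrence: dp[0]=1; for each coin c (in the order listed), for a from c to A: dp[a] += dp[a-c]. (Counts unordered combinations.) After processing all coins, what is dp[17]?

4

after  coin     0     1     2     3     4     5     6     7     8     9    10    11    12    13    14    15    16    17
          4     1     0     0     0     1     0     0     0     1     0     0     0     1     0     0     0     1     0
          5     1     0     0     0     1     1     0     0     1     1     1     0     1     1     1     1     1     1
          6     1     0     0     0     1     1     1     0     1     1     2     1     2     1     2     2     3     2
          7     1     0     0     0     1     1     1     1     1     1     2     2     3     2     3     3     4     4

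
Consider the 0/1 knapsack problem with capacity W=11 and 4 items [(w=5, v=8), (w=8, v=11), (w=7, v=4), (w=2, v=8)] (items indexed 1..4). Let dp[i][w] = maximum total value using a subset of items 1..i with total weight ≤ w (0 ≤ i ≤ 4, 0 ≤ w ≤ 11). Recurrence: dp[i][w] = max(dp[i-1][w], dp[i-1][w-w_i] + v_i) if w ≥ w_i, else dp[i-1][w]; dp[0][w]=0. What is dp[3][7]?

8

i\w   0   1   2   3   4   5   6   7   8   9  10  11
  0   0   0   0   0   0   0   0   0   0   0   0   0
  1   0   0   0   0   0   8   8   8   8   8   8   8
  2   0   0   0   0   0   8   8   8  11  11  11  11
  3   0   0   0   0   0   8   8   8  11  11  11  11
  4   0   0   8   8   8   8   8  16  16  16  19  19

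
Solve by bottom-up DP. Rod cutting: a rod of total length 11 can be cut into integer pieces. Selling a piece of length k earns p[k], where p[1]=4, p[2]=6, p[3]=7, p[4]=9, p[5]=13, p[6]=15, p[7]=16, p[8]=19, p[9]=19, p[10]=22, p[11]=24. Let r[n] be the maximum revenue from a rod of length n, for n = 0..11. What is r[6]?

24

   n    0    1    2    3    4    5    6    7    8    9   10   11
r[n]    0    4    8   12   16   20   24   28   32   36   40   44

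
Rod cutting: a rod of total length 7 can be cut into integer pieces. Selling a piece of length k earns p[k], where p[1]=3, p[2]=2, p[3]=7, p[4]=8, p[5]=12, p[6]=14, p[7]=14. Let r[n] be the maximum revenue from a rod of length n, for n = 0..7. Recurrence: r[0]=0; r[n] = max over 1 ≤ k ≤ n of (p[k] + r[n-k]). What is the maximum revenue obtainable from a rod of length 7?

   n    0    1    2    3    4    5    6    7
r[n]    0    3    6    9   12   15   18   21

21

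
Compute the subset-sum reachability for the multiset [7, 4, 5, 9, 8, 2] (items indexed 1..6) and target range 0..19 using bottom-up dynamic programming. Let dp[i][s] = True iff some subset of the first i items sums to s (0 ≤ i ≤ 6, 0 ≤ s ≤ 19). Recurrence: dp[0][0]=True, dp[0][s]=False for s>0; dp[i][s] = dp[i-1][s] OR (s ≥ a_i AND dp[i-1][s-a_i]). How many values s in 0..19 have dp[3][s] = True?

i\s   0   1   2   3   4   5   6   7   8   9  10  11  12  13  14  15  16  17  18  19
  0   T   F   F   F   F   F   F   F   F   F   F   F   F   F   F   F   F   F   F   F
  1   T   F   F   F   F   F   F   T   F   F   F   F   F   F   F   F   F   F   F   F
  2   T   F   F   F   T   F   F   T   F   F   F   T   F   F   F   F   F   F   F   F
  3   T   F   F   F   T   T   F   T   F   T   F   T   T   F   F   F   T   F   F   F
  4   T   F   F   F   T   T   F   T   F   T   F   T   T   T   T   F   T   F   T   F
  5   T   F   F   F   T   T   F   T   T   T   F   T   T   T   T   T   T   T   T   T
  6   T   F   T   F   T   T   T   T   T   T   T   T   T   T   T   T   T   T   T   T

8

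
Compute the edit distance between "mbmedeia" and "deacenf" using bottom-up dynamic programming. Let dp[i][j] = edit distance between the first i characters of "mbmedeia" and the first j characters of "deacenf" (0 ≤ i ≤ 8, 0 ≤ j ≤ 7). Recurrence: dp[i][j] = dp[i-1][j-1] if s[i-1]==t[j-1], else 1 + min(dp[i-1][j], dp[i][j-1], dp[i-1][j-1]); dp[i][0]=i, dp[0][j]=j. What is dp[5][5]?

   ''  d  e  a  c  e  n  f
''  0  1  2  3  4  5  6  7
 m  1  1  2  3  4  5  6  7
 b  2  2  2  3  4  5  6  7
 m  3  3  3  3  4  5  6  7
 e  4  4  3  4  4  4  5  6
 d  5  4  4  4  5  5  5  6
 e  6  5  4  5  5  5  6  6
 i  7  6  5  5  6  6  6  7
 a  8  7  6  5  6  7  7  7

5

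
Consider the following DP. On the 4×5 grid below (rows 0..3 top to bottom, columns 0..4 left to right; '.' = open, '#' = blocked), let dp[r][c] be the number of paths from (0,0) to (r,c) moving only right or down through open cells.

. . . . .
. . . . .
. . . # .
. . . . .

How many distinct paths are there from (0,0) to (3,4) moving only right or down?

r\c   0   1   2   3   4
  0   1   1   1   1   1
  1   1   2   3   4   5
  2   1   3   6   0   5
  3   1   4  10  10  15

15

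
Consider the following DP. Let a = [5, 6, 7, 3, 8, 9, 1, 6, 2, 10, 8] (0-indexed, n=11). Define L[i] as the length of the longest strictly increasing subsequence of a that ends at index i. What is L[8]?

   i    0    1    2    3    4    5    6    7    8    9   10
a[i]    5    6    7    3    8    9    1    6    2   10    8
L[i]    1    2    3    1    4    5    1    2    2    6    4

2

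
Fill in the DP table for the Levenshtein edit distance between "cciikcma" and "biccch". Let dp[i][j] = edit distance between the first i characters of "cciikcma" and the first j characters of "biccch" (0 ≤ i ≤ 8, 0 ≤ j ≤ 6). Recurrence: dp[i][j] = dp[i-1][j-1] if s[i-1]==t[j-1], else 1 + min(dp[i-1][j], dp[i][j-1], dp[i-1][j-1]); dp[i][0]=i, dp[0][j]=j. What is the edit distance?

   ''  b  i  c  c  c  h
''  0  1  2  3  4  5  6
 c  1  1  2  2  3  4  5
 c  2  2  2  2  2  3  4
 i  3  3  2  3  3  3  4
 i  4  4  3  3  4  4  4
 k  5  5  4  4  4  5  5
 c  6  6  5  4  4  4  5
 m  7  7  6  5  5  5  5
 a  8  8  7  6  6  6  6

6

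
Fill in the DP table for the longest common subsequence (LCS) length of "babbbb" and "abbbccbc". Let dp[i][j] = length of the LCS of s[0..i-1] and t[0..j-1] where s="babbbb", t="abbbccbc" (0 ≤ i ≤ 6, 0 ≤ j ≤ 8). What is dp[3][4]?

   ''  a  b  b  b  c  c  b  c
''  0  0  0  0  0  0  0  0  0
 b  0  0  1  1  1  1  1  1  1
 a  0  1  1  1  1  1  1  1  1
 b  0  1  2  2  2  2  2  2  2
 b  0  1  2  3  3  3  3  3  3
 b  0  1  2  3  4  4  4  4  4
 b  0  1  2  3  4  4  4  5  5

2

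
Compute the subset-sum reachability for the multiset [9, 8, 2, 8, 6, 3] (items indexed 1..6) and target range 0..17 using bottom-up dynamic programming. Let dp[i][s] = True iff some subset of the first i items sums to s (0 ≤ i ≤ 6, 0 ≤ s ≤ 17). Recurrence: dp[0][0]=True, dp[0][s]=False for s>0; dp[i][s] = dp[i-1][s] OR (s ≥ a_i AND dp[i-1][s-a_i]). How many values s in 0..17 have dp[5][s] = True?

i\s   0   1   2   3   4   5   6   7   8   9  10  11  12  13  14  15  16  17
  0   T   F   F   F   F   F   F   F   F   F   F   F   F   F   F   F   F   F
  1   T   F   F   F   F   F   F   F   F   T   F   F   F   F   F   F   F   F
  2   T   F   F   F   F   F   F   F   T   T   F   F   F   F   F   F   F   T
  3   T   F   T   F   F   F   F   F   T   T   T   T   F   F   F   F   F   T
  4   T   F   T   F   F   F   F   F   T   T   T   T   F   F   F   F   T   T
  5   T   F   T   F   F   F   T   F   T   T   T   T   F   F   T   T   T   T
  6   T   F   T   T   F   T   T   F   T   T   T   T   T   T   T   T   T   T

11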